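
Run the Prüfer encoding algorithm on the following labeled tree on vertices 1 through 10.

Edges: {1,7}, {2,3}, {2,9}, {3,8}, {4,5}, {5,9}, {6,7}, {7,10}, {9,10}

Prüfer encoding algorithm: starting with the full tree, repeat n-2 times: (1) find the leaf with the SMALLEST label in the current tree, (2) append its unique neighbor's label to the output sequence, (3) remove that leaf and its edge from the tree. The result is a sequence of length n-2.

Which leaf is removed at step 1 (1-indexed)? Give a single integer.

Step 1: current leaves = {1,4,6,8}. Remove leaf 1 (neighbor: 7).

Answer: 1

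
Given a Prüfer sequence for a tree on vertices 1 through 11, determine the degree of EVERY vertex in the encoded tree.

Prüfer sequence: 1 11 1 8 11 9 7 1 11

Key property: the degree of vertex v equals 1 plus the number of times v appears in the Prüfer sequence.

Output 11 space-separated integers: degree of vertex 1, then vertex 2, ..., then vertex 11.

p_1 = 1: count[1] becomes 1
p_2 = 11: count[11] becomes 1
p_3 = 1: count[1] becomes 2
p_4 = 8: count[8] becomes 1
p_5 = 11: count[11] becomes 2
p_6 = 9: count[9] becomes 1
p_7 = 7: count[7] becomes 1
p_8 = 1: count[1] becomes 3
p_9 = 11: count[11] becomes 3
Degrees (1 + count): deg[1]=1+3=4, deg[2]=1+0=1, deg[3]=1+0=1, deg[4]=1+0=1, deg[5]=1+0=1, deg[6]=1+0=1, deg[7]=1+1=2, deg[8]=1+1=2, deg[9]=1+1=2, deg[10]=1+0=1, deg[11]=1+3=4

Answer: 4 1 1 1 1 1 2 2 2 1 4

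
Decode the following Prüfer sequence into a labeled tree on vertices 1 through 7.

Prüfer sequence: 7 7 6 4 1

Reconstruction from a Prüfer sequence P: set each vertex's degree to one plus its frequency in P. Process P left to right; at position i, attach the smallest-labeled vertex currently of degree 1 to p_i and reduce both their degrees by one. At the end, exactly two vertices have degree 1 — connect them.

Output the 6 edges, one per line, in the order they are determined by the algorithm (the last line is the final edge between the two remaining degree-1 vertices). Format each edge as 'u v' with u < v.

Initial degrees: {1:2, 2:1, 3:1, 4:2, 5:1, 6:2, 7:3}
Step 1: smallest deg-1 vertex = 2, p_1 = 7. Add edge {2,7}. Now deg[2]=0, deg[7]=2.
Step 2: smallest deg-1 vertex = 3, p_2 = 7. Add edge {3,7}. Now deg[3]=0, deg[7]=1.
Step 3: smallest deg-1 vertex = 5, p_3 = 6. Add edge {5,6}. Now deg[5]=0, deg[6]=1.
Step 4: smallest deg-1 vertex = 6, p_4 = 4. Add edge {4,6}. Now deg[6]=0, deg[4]=1.
Step 5: smallest deg-1 vertex = 4, p_5 = 1. Add edge {1,4}. Now deg[4]=0, deg[1]=1.
Final: two remaining deg-1 vertices are 1, 7. Add edge {1,7}.

Answer: 2 7
3 7
5 6
4 6
1 4
1 7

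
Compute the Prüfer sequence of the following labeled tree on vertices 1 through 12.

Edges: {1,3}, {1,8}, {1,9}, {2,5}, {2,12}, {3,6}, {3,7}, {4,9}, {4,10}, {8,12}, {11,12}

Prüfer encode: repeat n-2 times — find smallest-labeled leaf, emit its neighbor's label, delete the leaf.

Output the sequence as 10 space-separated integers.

Step 1: leaves = {5,6,7,10,11}. Remove smallest leaf 5, emit neighbor 2.
Step 2: leaves = {2,6,7,10,11}. Remove smallest leaf 2, emit neighbor 12.
Step 3: leaves = {6,7,10,11}. Remove smallest leaf 6, emit neighbor 3.
Step 4: leaves = {7,10,11}. Remove smallest leaf 7, emit neighbor 3.
Step 5: leaves = {3,10,11}. Remove smallest leaf 3, emit neighbor 1.
Step 6: leaves = {10,11}. Remove smallest leaf 10, emit neighbor 4.
Step 7: leaves = {4,11}. Remove smallest leaf 4, emit neighbor 9.
Step 8: leaves = {9,11}. Remove smallest leaf 9, emit neighbor 1.
Step 9: leaves = {1,11}. Remove smallest leaf 1, emit neighbor 8.
Step 10: leaves = {8,11}. Remove smallest leaf 8, emit neighbor 12.
Done: 2 vertices remain (11, 12). Sequence = [2 12 3 3 1 4 9 1 8 12]

Answer: 2 12 3 3 1 4 9 1 8 12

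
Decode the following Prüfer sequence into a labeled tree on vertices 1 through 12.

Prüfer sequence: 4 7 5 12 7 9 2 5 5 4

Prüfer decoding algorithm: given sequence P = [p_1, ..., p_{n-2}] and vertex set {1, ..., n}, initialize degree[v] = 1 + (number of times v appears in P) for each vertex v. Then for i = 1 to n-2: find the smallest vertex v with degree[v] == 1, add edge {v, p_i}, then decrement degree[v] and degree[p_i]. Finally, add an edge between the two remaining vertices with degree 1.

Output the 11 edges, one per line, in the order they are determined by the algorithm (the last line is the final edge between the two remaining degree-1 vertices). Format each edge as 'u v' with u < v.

Answer: 1 4
3 7
5 6
8 12
7 10
7 9
2 9
2 5
5 11
4 5
4 12

Derivation:
Initial degrees: {1:1, 2:2, 3:1, 4:3, 5:4, 6:1, 7:3, 8:1, 9:2, 10:1, 11:1, 12:2}
Step 1: smallest deg-1 vertex = 1, p_1 = 4. Add edge {1,4}. Now deg[1]=0, deg[4]=2.
Step 2: smallest deg-1 vertex = 3, p_2 = 7. Add edge {3,7}. Now deg[3]=0, deg[7]=2.
Step 3: smallest deg-1 vertex = 6, p_3 = 5. Add edge {5,6}. Now deg[6]=0, deg[5]=3.
Step 4: smallest deg-1 vertex = 8, p_4 = 12. Add edge {8,12}. Now deg[8]=0, deg[12]=1.
Step 5: smallest deg-1 vertex = 10, p_5 = 7. Add edge {7,10}. Now deg[10]=0, deg[7]=1.
Step 6: smallest deg-1 vertex = 7, p_6 = 9. Add edge {7,9}. Now deg[7]=0, deg[9]=1.
Step 7: smallest deg-1 vertex = 9, p_7 = 2. Add edge {2,9}. Now deg[9]=0, deg[2]=1.
Step 8: smallest deg-1 vertex = 2, p_8 = 5. Add edge {2,5}. Now deg[2]=0, deg[5]=2.
Step 9: smallest deg-1 vertex = 11, p_9 = 5. Add edge {5,11}. Now deg[11]=0, deg[5]=1.
Step 10: smallest deg-1 vertex = 5, p_10 = 4. Add edge {4,5}. Now deg[5]=0, deg[4]=1.
Final: two remaining deg-1 vertices are 4, 12. Add edge {4,12}.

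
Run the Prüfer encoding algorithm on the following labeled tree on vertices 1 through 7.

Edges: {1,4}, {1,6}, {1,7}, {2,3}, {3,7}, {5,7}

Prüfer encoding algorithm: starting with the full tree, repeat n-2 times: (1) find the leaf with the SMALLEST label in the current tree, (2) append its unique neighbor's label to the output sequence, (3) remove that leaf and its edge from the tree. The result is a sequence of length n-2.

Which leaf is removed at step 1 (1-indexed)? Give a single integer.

Answer: 2

Derivation:
Step 1: current leaves = {2,4,5,6}. Remove leaf 2 (neighbor: 3).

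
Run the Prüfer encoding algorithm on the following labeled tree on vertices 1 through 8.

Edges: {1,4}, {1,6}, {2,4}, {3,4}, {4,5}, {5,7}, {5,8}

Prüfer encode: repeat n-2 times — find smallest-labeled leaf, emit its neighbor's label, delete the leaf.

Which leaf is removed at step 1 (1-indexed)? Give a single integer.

Step 1: current leaves = {2,3,6,7,8}. Remove leaf 2 (neighbor: 4).

Answer: 2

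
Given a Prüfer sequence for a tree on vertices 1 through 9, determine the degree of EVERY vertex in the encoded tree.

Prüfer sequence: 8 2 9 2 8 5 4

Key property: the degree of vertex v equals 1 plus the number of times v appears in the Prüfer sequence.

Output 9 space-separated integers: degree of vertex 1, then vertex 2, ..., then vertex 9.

Answer: 1 3 1 2 2 1 1 3 2

Derivation:
p_1 = 8: count[8] becomes 1
p_2 = 2: count[2] becomes 1
p_3 = 9: count[9] becomes 1
p_4 = 2: count[2] becomes 2
p_5 = 8: count[8] becomes 2
p_6 = 5: count[5] becomes 1
p_7 = 4: count[4] becomes 1
Degrees (1 + count): deg[1]=1+0=1, deg[2]=1+2=3, deg[3]=1+0=1, deg[4]=1+1=2, deg[5]=1+1=2, deg[6]=1+0=1, deg[7]=1+0=1, deg[8]=1+2=3, deg[9]=1+1=2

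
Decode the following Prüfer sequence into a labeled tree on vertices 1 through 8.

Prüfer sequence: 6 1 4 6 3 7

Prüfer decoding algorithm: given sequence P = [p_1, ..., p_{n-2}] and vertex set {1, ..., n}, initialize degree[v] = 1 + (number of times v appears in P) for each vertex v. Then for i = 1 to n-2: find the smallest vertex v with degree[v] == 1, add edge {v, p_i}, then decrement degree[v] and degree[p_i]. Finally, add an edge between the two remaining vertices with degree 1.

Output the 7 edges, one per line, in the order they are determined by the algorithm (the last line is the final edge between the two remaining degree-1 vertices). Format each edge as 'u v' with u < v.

Initial degrees: {1:2, 2:1, 3:2, 4:2, 5:1, 6:3, 7:2, 8:1}
Step 1: smallest deg-1 vertex = 2, p_1 = 6. Add edge {2,6}. Now deg[2]=0, deg[6]=2.
Step 2: smallest deg-1 vertex = 5, p_2 = 1. Add edge {1,5}. Now deg[5]=0, deg[1]=1.
Step 3: smallest deg-1 vertex = 1, p_3 = 4. Add edge {1,4}. Now deg[1]=0, deg[4]=1.
Step 4: smallest deg-1 vertex = 4, p_4 = 6. Add edge {4,6}. Now deg[4]=0, deg[6]=1.
Step 5: smallest deg-1 vertex = 6, p_5 = 3. Add edge {3,6}. Now deg[6]=0, deg[3]=1.
Step 6: smallest deg-1 vertex = 3, p_6 = 7. Add edge {3,7}. Now deg[3]=0, deg[7]=1.
Final: two remaining deg-1 vertices are 7, 8. Add edge {7,8}.

Answer: 2 6
1 5
1 4
4 6
3 6
3 7
7 8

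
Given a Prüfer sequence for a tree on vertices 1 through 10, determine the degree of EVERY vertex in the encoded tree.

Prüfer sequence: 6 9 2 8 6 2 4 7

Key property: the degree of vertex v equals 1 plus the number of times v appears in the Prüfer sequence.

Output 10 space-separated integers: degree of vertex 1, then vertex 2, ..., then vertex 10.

p_1 = 6: count[6] becomes 1
p_2 = 9: count[9] becomes 1
p_3 = 2: count[2] becomes 1
p_4 = 8: count[8] becomes 1
p_5 = 6: count[6] becomes 2
p_6 = 2: count[2] becomes 2
p_7 = 4: count[4] becomes 1
p_8 = 7: count[7] becomes 1
Degrees (1 + count): deg[1]=1+0=1, deg[2]=1+2=3, deg[3]=1+0=1, deg[4]=1+1=2, deg[5]=1+0=1, deg[6]=1+2=3, deg[7]=1+1=2, deg[8]=1+1=2, deg[9]=1+1=2, deg[10]=1+0=1

Answer: 1 3 1 2 1 3 2 2 2 1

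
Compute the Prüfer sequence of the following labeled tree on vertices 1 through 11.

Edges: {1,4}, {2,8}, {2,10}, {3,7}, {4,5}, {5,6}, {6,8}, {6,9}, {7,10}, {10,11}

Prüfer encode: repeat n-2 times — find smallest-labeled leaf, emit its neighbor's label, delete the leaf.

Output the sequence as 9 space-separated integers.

Step 1: leaves = {1,3,9,11}. Remove smallest leaf 1, emit neighbor 4.
Step 2: leaves = {3,4,9,11}. Remove smallest leaf 3, emit neighbor 7.
Step 3: leaves = {4,7,9,11}. Remove smallest leaf 4, emit neighbor 5.
Step 4: leaves = {5,7,9,11}. Remove smallest leaf 5, emit neighbor 6.
Step 5: leaves = {7,9,11}. Remove smallest leaf 7, emit neighbor 10.
Step 6: leaves = {9,11}. Remove smallest leaf 9, emit neighbor 6.
Step 7: leaves = {6,11}. Remove smallest leaf 6, emit neighbor 8.
Step 8: leaves = {8,11}. Remove smallest leaf 8, emit neighbor 2.
Step 9: leaves = {2,11}. Remove smallest leaf 2, emit neighbor 10.
Done: 2 vertices remain (10, 11). Sequence = [4 7 5 6 10 6 8 2 10]

Answer: 4 7 5 6 10 6 8 2 10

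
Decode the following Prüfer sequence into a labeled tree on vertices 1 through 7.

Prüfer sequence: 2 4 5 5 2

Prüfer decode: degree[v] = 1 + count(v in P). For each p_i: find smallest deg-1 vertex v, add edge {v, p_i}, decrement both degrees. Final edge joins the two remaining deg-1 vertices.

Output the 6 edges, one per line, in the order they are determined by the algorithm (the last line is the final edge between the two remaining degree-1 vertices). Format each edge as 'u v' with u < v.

Answer: 1 2
3 4
4 5
5 6
2 5
2 7

Derivation:
Initial degrees: {1:1, 2:3, 3:1, 4:2, 5:3, 6:1, 7:1}
Step 1: smallest deg-1 vertex = 1, p_1 = 2. Add edge {1,2}. Now deg[1]=0, deg[2]=2.
Step 2: smallest deg-1 vertex = 3, p_2 = 4. Add edge {3,4}. Now deg[3]=0, deg[4]=1.
Step 3: smallest deg-1 vertex = 4, p_3 = 5. Add edge {4,5}. Now deg[4]=0, deg[5]=2.
Step 4: smallest deg-1 vertex = 6, p_4 = 5. Add edge {5,6}. Now deg[6]=0, deg[5]=1.
Step 5: smallest deg-1 vertex = 5, p_5 = 2. Add edge {2,5}. Now deg[5]=0, deg[2]=1.
Final: two remaining deg-1 vertices are 2, 7. Add edge {2,7}.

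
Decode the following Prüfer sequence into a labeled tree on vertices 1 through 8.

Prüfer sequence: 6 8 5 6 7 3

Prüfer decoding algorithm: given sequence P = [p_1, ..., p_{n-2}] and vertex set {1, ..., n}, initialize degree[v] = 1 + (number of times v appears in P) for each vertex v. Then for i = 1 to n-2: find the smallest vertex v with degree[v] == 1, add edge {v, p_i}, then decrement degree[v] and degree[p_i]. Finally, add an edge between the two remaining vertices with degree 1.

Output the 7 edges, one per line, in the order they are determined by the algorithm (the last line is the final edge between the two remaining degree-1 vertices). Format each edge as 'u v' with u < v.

Answer: 1 6
2 8
4 5
5 6
6 7
3 7
3 8

Derivation:
Initial degrees: {1:1, 2:1, 3:2, 4:1, 5:2, 6:3, 7:2, 8:2}
Step 1: smallest deg-1 vertex = 1, p_1 = 6. Add edge {1,6}. Now deg[1]=0, deg[6]=2.
Step 2: smallest deg-1 vertex = 2, p_2 = 8. Add edge {2,8}. Now deg[2]=0, deg[8]=1.
Step 3: smallest deg-1 vertex = 4, p_3 = 5. Add edge {4,5}. Now deg[4]=0, deg[5]=1.
Step 4: smallest deg-1 vertex = 5, p_4 = 6. Add edge {5,6}. Now deg[5]=0, deg[6]=1.
Step 5: smallest deg-1 vertex = 6, p_5 = 7. Add edge {6,7}. Now deg[6]=0, deg[7]=1.
Step 6: smallest deg-1 vertex = 7, p_6 = 3. Add edge {3,7}. Now deg[7]=0, deg[3]=1.
Final: two remaining deg-1 vertices are 3, 8. Add edge {3,8}.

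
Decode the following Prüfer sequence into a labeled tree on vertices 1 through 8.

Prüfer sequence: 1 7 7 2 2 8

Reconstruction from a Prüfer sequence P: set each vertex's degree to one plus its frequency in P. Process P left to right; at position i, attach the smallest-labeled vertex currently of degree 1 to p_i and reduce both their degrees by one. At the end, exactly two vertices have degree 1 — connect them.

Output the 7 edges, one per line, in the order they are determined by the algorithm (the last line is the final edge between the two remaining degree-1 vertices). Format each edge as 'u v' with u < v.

Answer: 1 3
1 7
4 7
2 5
2 6
2 8
7 8

Derivation:
Initial degrees: {1:2, 2:3, 3:1, 4:1, 5:1, 6:1, 7:3, 8:2}
Step 1: smallest deg-1 vertex = 3, p_1 = 1. Add edge {1,3}. Now deg[3]=0, deg[1]=1.
Step 2: smallest deg-1 vertex = 1, p_2 = 7. Add edge {1,7}. Now deg[1]=0, deg[7]=2.
Step 3: smallest deg-1 vertex = 4, p_3 = 7. Add edge {4,7}. Now deg[4]=0, deg[7]=1.
Step 4: smallest deg-1 vertex = 5, p_4 = 2. Add edge {2,5}. Now deg[5]=0, deg[2]=2.
Step 5: smallest deg-1 vertex = 6, p_5 = 2. Add edge {2,6}. Now deg[6]=0, deg[2]=1.
Step 6: smallest deg-1 vertex = 2, p_6 = 8. Add edge {2,8}. Now deg[2]=0, deg[8]=1.
Final: two remaining deg-1 vertices are 7, 8. Add edge {7,8}.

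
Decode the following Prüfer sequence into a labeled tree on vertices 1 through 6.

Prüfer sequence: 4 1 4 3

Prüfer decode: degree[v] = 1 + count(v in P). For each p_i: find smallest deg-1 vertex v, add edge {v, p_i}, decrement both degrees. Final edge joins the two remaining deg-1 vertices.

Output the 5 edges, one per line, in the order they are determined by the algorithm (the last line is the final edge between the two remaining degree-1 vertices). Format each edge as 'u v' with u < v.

Answer: 2 4
1 5
1 4
3 4
3 6

Derivation:
Initial degrees: {1:2, 2:1, 3:2, 4:3, 5:1, 6:1}
Step 1: smallest deg-1 vertex = 2, p_1 = 4. Add edge {2,4}. Now deg[2]=0, deg[4]=2.
Step 2: smallest deg-1 vertex = 5, p_2 = 1. Add edge {1,5}. Now deg[5]=0, deg[1]=1.
Step 3: smallest deg-1 vertex = 1, p_3 = 4. Add edge {1,4}. Now deg[1]=0, deg[4]=1.
Step 4: smallest deg-1 vertex = 4, p_4 = 3. Add edge {3,4}. Now deg[4]=0, deg[3]=1.
Final: two remaining deg-1 vertices are 3, 6. Add edge {3,6}.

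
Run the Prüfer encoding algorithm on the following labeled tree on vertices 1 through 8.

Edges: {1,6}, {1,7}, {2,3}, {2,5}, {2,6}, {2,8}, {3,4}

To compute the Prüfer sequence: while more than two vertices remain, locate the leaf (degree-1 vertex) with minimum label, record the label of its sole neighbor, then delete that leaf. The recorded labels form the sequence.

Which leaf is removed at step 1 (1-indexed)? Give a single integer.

Step 1: current leaves = {4,5,7,8}. Remove leaf 4 (neighbor: 3).

Answer: 4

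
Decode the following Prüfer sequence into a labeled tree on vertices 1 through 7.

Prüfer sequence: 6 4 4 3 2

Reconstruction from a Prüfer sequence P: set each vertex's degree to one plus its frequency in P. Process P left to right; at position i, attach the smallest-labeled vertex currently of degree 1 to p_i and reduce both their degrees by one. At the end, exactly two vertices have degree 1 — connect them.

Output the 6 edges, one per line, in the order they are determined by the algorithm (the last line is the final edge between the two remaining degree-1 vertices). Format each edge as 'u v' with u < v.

Initial degrees: {1:1, 2:2, 3:2, 4:3, 5:1, 6:2, 7:1}
Step 1: smallest deg-1 vertex = 1, p_1 = 6. Add edge {1,6}. Now deg[1]=0, deg[6]=1.
Step 2: smallest deg-1 vertex = 5, p_2 = 4. Add edge {4,5}. Now deg[5]=0, deg[4]=2.
Step 3: smallest deg-1 vertex = 6, p_3 = 4. Add edge {4,6}. Now deg[6]=0, deg[4]=1.
Step 4: smallest deg-1 vertex = 4, p_4 = 3. Add edge {3,4}. Now deg[4]=0, deg[3]=1.
Step 5: smallest deg-1 vertex = 3, p_5 = 2. Add edge {2,3}. Now deg[3]=0, deg[2]=1.
Final: two remaining deg-1 vertices are 2, 7. Add edge {2,7}.

Answer: 1 6
4 5
4 6
3 4
2 3
2 7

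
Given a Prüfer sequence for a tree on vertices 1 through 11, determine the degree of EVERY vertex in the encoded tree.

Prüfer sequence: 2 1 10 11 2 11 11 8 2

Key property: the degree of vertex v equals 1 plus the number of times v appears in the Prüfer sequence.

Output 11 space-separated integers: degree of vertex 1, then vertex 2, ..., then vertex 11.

p_1 = 2: count[2] becomes 1
p_2 = 1: count[1] becomes 1
p_3 = 10: count[10] becomes 1
p_4 = 11: count[11] becomes 1
p_5 = 2: count[2] becomes 2
p_6 = 11: count[11] becomes 2
p_7 = 11: count[11] becomes 3
p_8 = 8: count[8] becomes 1
p_9 = 2: count[2] becomes 3
Degrees (1 + count): deg[1]=1+1=2, deg[2]=1+3=4, deg[3]=1+0=1, deg[4]=1+0=1, deg[5]=1+0=1, deg[6]=1+0=1, deg[7]=1+0=1, deg[8]=1+1=2, deg[9]=1+0=1, deg[10]=1+1=2, deg[11]=1+3=4

Answer: 2 4 1 1 1 1 1 2 1 2 4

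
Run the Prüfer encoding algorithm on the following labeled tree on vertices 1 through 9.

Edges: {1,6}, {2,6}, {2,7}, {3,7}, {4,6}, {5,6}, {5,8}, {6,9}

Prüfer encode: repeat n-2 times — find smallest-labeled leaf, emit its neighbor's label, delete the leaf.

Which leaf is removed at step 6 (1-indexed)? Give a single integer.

Step 1: current leaves = {1,3,4,8,9}. Remove leaf 1 (neighbor: 6).
Step 2: current leaves = {3,4,8,9}. Remove leaf 3 (neighbor: 7).
Step 3: current leaves = {4,7,8,9}. Remove leaf 4 (neighbor: 6).
Step 4: current leaves = {7,8,9}. Remove leaf 7 (neighbor: 2).
Step 5: current leaves = {2,8,9}. Remove leaf 2 (neighbor: 6).
Step 6: current leaves = {8,9}. Remove leaf 8 (neighbor: 5).

Answer: 8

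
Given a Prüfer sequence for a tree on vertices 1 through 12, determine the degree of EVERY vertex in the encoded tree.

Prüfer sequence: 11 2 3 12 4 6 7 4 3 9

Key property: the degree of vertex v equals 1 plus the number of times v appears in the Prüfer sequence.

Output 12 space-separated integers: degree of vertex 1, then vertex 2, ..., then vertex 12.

p_1 = 11: count[11] becomes 1
p_2 = 2: count[2] becomes 1
p_3 = 3: count[3] becomes 1
p_4 = 12: count[12] becomes 1
p_5 = 4: count[4] becomes 1
p_6 = 6: count[6] becomes 1
p_7 = 7: count[7] becomes 1
p_8 = 4: count[4] becomes 2
p_9 = 3: count[3] becomes 2
p_10 = 9: count[9] becomes 1
Degrees (1 + count): deg[1]=1+0=1, deg[2]=1+1=2, deg[3]=1+2=3, deg[4]=1+2=3, deg[5]=1+0=1, deg[6]=1+1=2, deg[7]=1+1=2, deg[8]=1+0=1, deg[9]=1+1=2, deg[10]=1+0=1, deg[11]=1+1=2, deg[12]=1+1=2

Answer: 1 2 3 3 1 2 2 1 2 1 2 2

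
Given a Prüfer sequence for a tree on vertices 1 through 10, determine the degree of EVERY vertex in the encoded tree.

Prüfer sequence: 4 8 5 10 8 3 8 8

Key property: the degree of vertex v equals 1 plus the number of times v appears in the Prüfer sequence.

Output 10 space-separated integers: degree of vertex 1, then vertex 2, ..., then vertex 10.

Answer: 1 1 2 2 2 1 1 5 1 2

Derivation:
p_1 = 4: count[4] becomes 1
p_2 = 8: count[8] becomes 1
p_3 = 5: count[5] becomes 1
p_4 = 10: count[10] becomes 1
p_5 = 8: count[8] becomes 2
p_6 = 3: count[3] becomes 1
p_7 = 8: count[8] becomes 3
p_8 = 8: count[8] becomes 4
Degrees (1 + count): deg[1]=1+0=1, deg[2]=1+0=1, deg[3]=1+1=2, deg[4]=1+1=2, deg[5]=1+1=2, deg[6]=1+0=1, deg[7]=1+0=1, deg[8]=1+4=5, deg[9]=1+0=1, deg[10]=1+1=2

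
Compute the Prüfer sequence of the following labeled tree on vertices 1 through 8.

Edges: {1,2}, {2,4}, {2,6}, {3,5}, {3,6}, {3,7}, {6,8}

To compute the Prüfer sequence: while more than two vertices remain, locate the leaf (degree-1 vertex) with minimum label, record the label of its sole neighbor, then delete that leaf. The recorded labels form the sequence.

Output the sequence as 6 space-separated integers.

Answer: 2 2 6 3 3 6

Derivation:
Step 1: leaves = {1,4,5,7,8}. Remove smallest leaf 1, emit neighbor 2.
Step 2: leaves = {4,5,7,8}. Remove smallest leaf 4, emit neighbor 2.
Step 3: leaves = {2,5,7,8}. Remove smallest leaf 2, emit neighbor 6.
Step 4: leaves = {5,7,8}. Remove smallest leaf 5, emit neighbor 3.
Step 5: leaves = {7,8}. Remove smallest leaf 7, emit neighbor 3.
Step 6: leaves = {3,8}. Remove smallest leaf 3, emit neighbor 6.
Done: 2 vertices remain (6, 8). Sequence = [2 2 6 3 3 6]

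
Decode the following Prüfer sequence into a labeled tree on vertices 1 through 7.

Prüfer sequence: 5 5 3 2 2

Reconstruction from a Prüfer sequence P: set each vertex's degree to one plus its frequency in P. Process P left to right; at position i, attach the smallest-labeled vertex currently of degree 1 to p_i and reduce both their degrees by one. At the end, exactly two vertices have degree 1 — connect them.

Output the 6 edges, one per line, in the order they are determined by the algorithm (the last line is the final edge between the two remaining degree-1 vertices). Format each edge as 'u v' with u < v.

Initial degrees: {1:1, 2:3, 3:2, 4:1, 5:3, 6:1, 7:1}
Step 1: smallest deg-1 vertex = 1, p_1 = 5. Add edge {1,5}. Now deg[1]=0, deg[5]=2.
Step 2: smallest deg-1 vertex = 4, p_2 = 5. Add edge {4,5}. Now deg[4]=0, deg[5]=1.
Step 3: smallest deg-1 vertex = 5, p_3 = 3. Add edge {3,5}. Now deg[5]=0, deg[3]=1.
Step 4: smallest deg-1 vertex = 3, p_4 = 2. Add edge {2,3}. Now deg[3]=0, deg[2]=2.
Step 5: smallest deg-1 vertex = 6, p_5 = 2. Add edge {2,6}. Now deg[6]=0, deg[2]=1.
Final: two remaining deg-1 vertices are 2, 7. Add edge {2,7}.

Answer: 1 5
4 5
3 5
2 3
2 6
2 7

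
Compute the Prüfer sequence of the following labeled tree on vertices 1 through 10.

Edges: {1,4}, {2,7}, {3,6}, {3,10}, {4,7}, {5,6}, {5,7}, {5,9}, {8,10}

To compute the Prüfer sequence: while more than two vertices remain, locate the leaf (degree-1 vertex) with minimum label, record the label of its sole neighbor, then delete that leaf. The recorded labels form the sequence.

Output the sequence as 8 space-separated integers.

Step 1: leaves = {1,2,8,9}. Remove smallest leaf 1, emit neighbor 4.
Step 2: leaves = {2,4,8,9}. Remove smallest leaf 2, emit neighbor 7.
Step 3: leaves = {4,8,9}. Remove smallest leaf 4, emit neighbor 7.
Step 4: leaves = {7,8,9}. Remove smallest leaf 7, emit neighbor 5.
Step 5: leaves = {8,9}. Remove smallest leaf 8, emit neighbor 10.
Step 6: leaves = {9,10}. Remove smallest leaf 9, emit neighbor 5.
Step 7: leaves = {5,10}. Remove smallest leaf 5, emit neighbor 6.
Step 8: leaves = {6,10}. Remove smallest leaf 6, emit neighbor 3.
Done: 2 vertices remain (3, 10). Sequence = [4 7 7 5 10 5 6 3]

Answer: 4 7 7 5 10 5 6 3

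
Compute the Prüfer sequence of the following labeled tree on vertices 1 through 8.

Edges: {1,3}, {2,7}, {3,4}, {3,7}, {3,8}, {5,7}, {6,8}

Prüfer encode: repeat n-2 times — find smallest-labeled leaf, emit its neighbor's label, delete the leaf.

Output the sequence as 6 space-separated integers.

Step 1: leaves = {1,2,4,5,6}. Remove smallest leaf 1, emit neighbor 3.
Step 2: leaves = {2,4,5,6}. Remove smallest leaf 2, emit neighbor 7.
Step 3: leaves = {4,5,6}. Remove smallest leaf 4, emit neighbor 3.
Step 4: leaves = {5,6}. Remove smallest leaf 5, emit neighbor 7.
Step 5: leaves = {6,7}. Remove smallest leaf 6, emit neighbor 8.
Step 6: leaves = {7,8}. Remove smallest leaf 7, emit neighbor 3.
Done: 2 vertices remain (3, 8). Sequence = [3 7 3 7 8 3]

Answer: 3 7 3 7 8 3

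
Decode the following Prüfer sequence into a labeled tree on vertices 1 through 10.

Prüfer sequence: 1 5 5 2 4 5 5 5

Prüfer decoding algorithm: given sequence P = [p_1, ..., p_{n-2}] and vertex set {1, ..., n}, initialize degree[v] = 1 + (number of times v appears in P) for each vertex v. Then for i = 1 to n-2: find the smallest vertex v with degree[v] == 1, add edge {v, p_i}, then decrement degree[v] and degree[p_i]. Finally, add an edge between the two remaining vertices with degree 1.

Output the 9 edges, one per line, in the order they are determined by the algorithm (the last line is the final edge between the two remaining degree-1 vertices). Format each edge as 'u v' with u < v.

Initial degrees: {1:2, 2:2, 3:1, 4:2, 5:6, 6:1, 7:1, 8:1, 9:1, 10:1}
Step 1: smallest deg-1 vertex = 3, p_1 = 1. Add edge {1,3}. Now deg[3]=0, deg[1]=1.
Step 2: smallest deg-1 vertex = 1, p_2 = 5. Add edge {1,5}. Now deg[1]=0, deg[5]=5.
Step 3: smallest deg-1 vertex = 6, p_3 = 5. Add edge {5,6}. Now deg[6]=0, deg[5]=4.
Step 4: smallest deg-1 vertex = 7, p_4 = 2. Add edge {2,7}. Now deg[7]=0, deg[2]=1.
Step 5: smallest deg-1 vertex = 2, p_5 = 4. Add edge {2,4}. Now deg[2]=0, deg[4]=1.
Step 6: smallest deg-1 vertex = 4, p_6 = 5. Add edge {4,5}. Now deg[4]=0, deg[5]=3.
Step 7: smallest deg-1 vertex = 8, p_7 = 5. Add edge {5,8}. Now deg[8]=0, deg[5]=2.
Step 8: smallest deg-1 vertex = 9, p_8 = 5. Add edge {5,9}. Now deg[9]=0, deg[5]=1.
Final: two remaining deg-1 vertices are 5, 10. Add edge {5,10}.

Answer: 1 3
1 5
5 6
2 7
2 4
4 5
5 8
5 9
5 10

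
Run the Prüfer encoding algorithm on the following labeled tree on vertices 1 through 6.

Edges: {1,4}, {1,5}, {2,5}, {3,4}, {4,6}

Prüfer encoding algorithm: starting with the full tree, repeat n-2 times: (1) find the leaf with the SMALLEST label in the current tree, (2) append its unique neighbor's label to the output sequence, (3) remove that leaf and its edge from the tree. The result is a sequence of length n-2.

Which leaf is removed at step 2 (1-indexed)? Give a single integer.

Step 1: current leaves = {2,3,6}. Remove leaf 2 (neighbor: 5).
Step 2: current leaves = {3,5,6}. Remove leaf 3 (neighbor: 4).

Answer: 3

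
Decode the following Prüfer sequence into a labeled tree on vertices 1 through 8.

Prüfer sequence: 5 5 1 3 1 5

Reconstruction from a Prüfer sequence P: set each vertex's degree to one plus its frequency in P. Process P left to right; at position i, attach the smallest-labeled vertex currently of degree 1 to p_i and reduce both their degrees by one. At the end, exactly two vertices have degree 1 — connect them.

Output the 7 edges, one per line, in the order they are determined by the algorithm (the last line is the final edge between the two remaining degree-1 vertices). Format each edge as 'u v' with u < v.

Initial degrees: {1:3, 2:1, 3:2, 4:1, 5:4, 6:1, 7:1, 8:1}
Step 1: smallest deg-1 vertex = 2, p_1 = 5. Add edge {2,5}. Now deg[2]=0, deg[5]=3.
Step 2: smallest deg-1 vertex = 4, p_2 = 5. Add edge {4,5}. Now deg[4]=0, deg[5]=2.
Step 3: smallest deg-1 vertex = 6, p_3 = 1. Add edge {1,6}. Now deg[6]=0, deg[1]=2.
Step 4: smallest deg-1 vertex = 7, p_4 = 3. Add edge {3,7}. Now deg[7]=0, deg[3]=1.
Step 5: smallest deg-1 vertex = 3, p_5 = 1. Add edge {1,3}. Now deg[3]=0, deg[1]=1.
Step 6: smallest deg-1 vertex = 1, p_6 = 5. Add edge {1,5}. Now deg[1]=0, deg[5]=1.
Final: two remaining deg-1 vertices are 5, 8. Add edge {5,8}.

Answer: 2 5
4 5
1 6
3 7
1 3
1 5
5 8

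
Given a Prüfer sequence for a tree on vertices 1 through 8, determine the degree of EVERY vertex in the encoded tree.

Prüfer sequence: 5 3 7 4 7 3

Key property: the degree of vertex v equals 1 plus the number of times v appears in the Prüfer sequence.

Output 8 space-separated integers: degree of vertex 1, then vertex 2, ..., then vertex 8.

p_1 = 5: count[5] becomes 1
p_2 = 3: count[3] becomes 1
p_3 = 7: count[7] becomes 1
p_4 = 4: count[4] becomes 1
p_5 = 7: count[7] becomes 2
p_6 = 3: count[3] becomes 2
Degrees (1 + count): deg[1]=1+0=1, deg[2]=1+0=1, deg[3]=1+2=3, deg[4]=1+1=2, deg[5]=1+1=2, deg[6]=1+0=1, deg[7]=1+2=3, deg[8]=1+0=1

Answer: 1 1 3 2 2 1 3 1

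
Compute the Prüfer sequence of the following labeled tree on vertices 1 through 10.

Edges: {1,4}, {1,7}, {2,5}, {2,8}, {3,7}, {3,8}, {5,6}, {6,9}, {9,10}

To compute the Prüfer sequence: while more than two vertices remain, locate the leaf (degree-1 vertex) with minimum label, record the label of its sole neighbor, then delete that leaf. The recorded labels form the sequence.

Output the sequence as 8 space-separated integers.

Step 1: leaves = {4,10}. Remove smallest leaf 4, emit neighbor 1.
Step 2: leaves = {1,10}. Remove smallest leaf 1, emit neighbor 7.
Step 3: leaves = {7,10}. Remove smallest leaf 7, emit neighbor 3.
Step 4: leaves = {3,10}. Remove smallest leaf 3, emit neighbor 8.
Step 5: leaves = {8,10}. Remove smallest leaf 8, emit neighbor 2.
Step 6: leaves = {2,10}. Remove smallest leaf 2, emit neighbor 5.
Step 7: leaves = {5,10}. Remove smallest leaf 5, emit neighbor 6.
Step 8: leaves = {6,10}. Remove smallest leaf 6, emit neighbor 9.
Done: 2 vertices remain (9, 10). Sequence = [1 7 3 8 2 5 6 9]

Answer: 1 7 3 8 2 5 6 9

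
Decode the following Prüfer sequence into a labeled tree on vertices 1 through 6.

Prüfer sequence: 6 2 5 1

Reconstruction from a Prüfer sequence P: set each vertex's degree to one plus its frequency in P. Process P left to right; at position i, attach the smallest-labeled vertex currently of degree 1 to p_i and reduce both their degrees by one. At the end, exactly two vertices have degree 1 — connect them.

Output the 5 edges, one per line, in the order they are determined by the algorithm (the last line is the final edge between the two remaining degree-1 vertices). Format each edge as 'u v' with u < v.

Initial degrees: {1:2, 2:2, 3:1, 4:1, 5:2, 6:2}
Step 1: smallest deg-1 vertex = 3, p_1 = 6. Add edge {3,6}. Now deg[3]=0, deg[6]=1.
Step 2: smallest deg-1 vertex = 4, p_2 = 2. Add edge {2,4}. Now deg[4]=0, deg[2]=1.
Step 3: smallest deg-1 vertex = 2, p_3 = 5. Add edge {2,5}. Now deg[2]=0, deg[5]=1.
Step 4: smallest deg-1 vertex = 5, p_4 = 1. Add edge {1,5}. Now deg[5]=0, deg[1]=1.
Final: two remaining deg-1 vertices are 1, 6. Add edge {1,6}.

Answer: 3 6
2 4
2 5
1 5
1 6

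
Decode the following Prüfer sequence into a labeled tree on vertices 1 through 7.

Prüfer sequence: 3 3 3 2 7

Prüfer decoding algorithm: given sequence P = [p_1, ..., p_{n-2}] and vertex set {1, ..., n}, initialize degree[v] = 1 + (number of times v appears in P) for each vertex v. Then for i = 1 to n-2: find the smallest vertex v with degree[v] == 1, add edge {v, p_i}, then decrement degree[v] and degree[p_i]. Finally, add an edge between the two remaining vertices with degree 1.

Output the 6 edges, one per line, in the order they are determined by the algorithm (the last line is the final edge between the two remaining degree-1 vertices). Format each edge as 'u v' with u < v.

Initial degrees: {1:1, 2:2, 3:4, 4:1, 5:1, 6:1, 7:2}
Step 1: smallest deg-1 vertex = 1, p_1 = 3. Add edge {1,3}. Now deg[1]=0, deg[3]=3.
Step 2: smallest deg-1 vertex = 4, p_2 = 3. Add edge {3,4}. Now deg[4]=0, deg[3]=2.
Step 3: smallest deg-1 vertex = 5, p_3 = 3. Add edge {3,5}. Now deg[5]=0, deg[3]=1.
Step 4: smallest deg-1 vertex = 3, p_4 = 2. Add edge {2,3}. Now deg[3]=0, deg[2]=1.
Step 5: smallest deg-1 vertex = 2, p_5 = 7. Add edge {2,7}. Now deg[2]=0, deg[7]=1.
Final: two remaining deg-1 vertices are 6, 7. Add edge {6,7}.

Answer: 1 3
3 4
3 5
2 3
2 7
6 7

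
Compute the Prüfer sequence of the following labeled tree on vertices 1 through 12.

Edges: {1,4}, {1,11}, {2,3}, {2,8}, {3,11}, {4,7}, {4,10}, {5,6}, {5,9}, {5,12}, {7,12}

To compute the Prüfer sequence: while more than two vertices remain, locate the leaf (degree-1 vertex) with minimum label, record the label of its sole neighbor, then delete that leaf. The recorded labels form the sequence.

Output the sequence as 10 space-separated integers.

Answer: 5 2 3 11 5 12 4 1 4 7

Derivation:
Step 1: leaves = {6,8,9,10}. Remove smallest leaf 6, emit neighbor 5.
Step 2: leaves = {8,9,10}. Remove smallest leaf 8, emit neighbor 2.
Step 3: leaves = {2,9,10}. Remove smallest leaf 2, emit neighbor 3.
Step 4: leaves = {3,9,10}. Remove smallest leaf 3, emit neighbor 11.
Step 5: leaves = {9,10,11}. Remove smallest leaf 9, emit neighbor 5.
Step 6: leaves = {5,10,11}. Remove smallest leaf 5, emit neighbor 12.
Step 7: leaves = {10,11,12}. Remove smallest leaf 10, emit neighbor 4.
Step 8: leaves = {11,12}. Remove smallest leaf 11, emit neighbor 1.
Step 9: leaves = {1,12}. Remove smallest leaf 1, emit neighbor 4.
Step 10: leaves = {4,12}. Remove smallest leaf 4, emit neighbor 7.
Done: 2 vertices remain (7, 12). Sequence = [5 2 3 11 5 12 4 1 4 7]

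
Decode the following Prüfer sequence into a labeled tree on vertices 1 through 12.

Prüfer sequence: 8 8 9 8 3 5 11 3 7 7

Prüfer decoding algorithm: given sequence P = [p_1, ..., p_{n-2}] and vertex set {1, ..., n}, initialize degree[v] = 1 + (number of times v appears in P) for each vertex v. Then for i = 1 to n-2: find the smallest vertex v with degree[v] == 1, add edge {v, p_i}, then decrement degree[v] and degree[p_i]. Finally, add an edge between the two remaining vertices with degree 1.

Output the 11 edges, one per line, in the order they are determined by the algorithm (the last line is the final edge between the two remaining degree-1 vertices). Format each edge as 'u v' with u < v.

Initial degrees: {1:1, 2:1, 3:3, 4:1, 5:2, 6:1, 7:3, 8:4, 9:2, 10:1, 11:2, 12:1}
Step 1: smallest deg-1 vertex = 1, p_1 = 8. Add edge {1,8}. Now deg[1]=0, deg[8]=3.
Step 2: smallest deg-1 vertex = 2, p_2 = 8. Add edge {2,8}. Now deg[2]=0, deg[8]=2.
Step 3: smallest deg-1 vertex = 4, p_3 = 9. Add edge {4,9}. Now deg[4]=0, deg[9]=1.
Step 4: smallest deg-1 vertex = 6, p_4 = 8. Add edge {6,8}. Now deg[6]=0, deg[8]=1.
Step 5: smallest deg-1 vertex = 8, p_5 = 3. Add edge {3,8}. Now deg[8]=0, deg[3]=2.
Step 6: smallest deg-1 vertex = 9, p_6 = 5. Add edge {5,9}. Now deg[9]=0, deg[5]=1.
Step 7: smallest deg-1 vertex = 5, p_7 = 11. Add edge {5,11}. Now deg[5]=0, deg[11]=1.
Step 8: smallest deg-1 vertex = 10, p_8 = 3. Add edge {3,10}. Now deg[10]=0, deg[3]=1.
Step 9: smallest deg-1 vertex = 3, p_9 = 7. Add edge {3,7}. Now deg[3]=0, deg[7]=2.
Step 10: smallest deg-1 vertex = 11, p_10 = 7. Add edge {7,11}. Now deg[11]=0, deg[7]=1.
Final: two remaining deg-1 vertices are 7, 12. Add edge {7,12}.

Answer: 1 8
2 8
4 9
6 8
3 8
5 9
5 11
3 10
3 7
7 11
7 12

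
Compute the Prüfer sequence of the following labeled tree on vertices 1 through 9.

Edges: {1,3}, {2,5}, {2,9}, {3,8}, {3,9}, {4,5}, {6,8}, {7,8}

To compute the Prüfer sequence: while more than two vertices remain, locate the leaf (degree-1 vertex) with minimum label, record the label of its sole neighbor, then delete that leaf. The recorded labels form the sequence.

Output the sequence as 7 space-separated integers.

Answer: 3 5 2 9 8 8 3

Derivation:
Step 1: leaves = {1,4,6,7}. Remove smallest leaf 1, emit neighbor 3.
Step 2: leaves = {4,6,7}. Remove smallest leaf 4, emit neighbor 5.
Step 3: leaves = {5,6,7}. Remove smallest leaf 5, emit neighbor 2.
Step 4: leaves = {2,6,7}. Remove smallest leaf 2, emit neighbor 9.
Step 5: leaves = {6,7,9}. Remove smallest leaf 6, emit neighbor 8.
Step 6: leaves = {7,9}. Remove smallest leaf 7, emit neighbor 8.
Step 7: leaves = {8,9}. Remove smallest leaf 8, emit neighbor 3.
Done: 2 vertices remain (3, 9). Sequence = [3 5 2 9 8 8 3]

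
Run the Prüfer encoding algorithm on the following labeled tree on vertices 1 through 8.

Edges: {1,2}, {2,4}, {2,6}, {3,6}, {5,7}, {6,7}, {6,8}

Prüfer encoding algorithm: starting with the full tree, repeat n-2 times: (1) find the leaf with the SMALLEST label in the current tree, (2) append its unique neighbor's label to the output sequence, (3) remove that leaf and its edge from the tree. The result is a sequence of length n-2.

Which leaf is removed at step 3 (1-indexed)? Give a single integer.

Step 1: current leaves = {1,3,4,5,8}. Remove leaf 1 (neighbor: 2).
Step 2: current leaves = {3,4,5,8}. Remove leaf 3 (neighbor: 6).
Step 3: current leaves = {4,5,8}. Remove leaf 4 (neighbor: 2).

Answer: 4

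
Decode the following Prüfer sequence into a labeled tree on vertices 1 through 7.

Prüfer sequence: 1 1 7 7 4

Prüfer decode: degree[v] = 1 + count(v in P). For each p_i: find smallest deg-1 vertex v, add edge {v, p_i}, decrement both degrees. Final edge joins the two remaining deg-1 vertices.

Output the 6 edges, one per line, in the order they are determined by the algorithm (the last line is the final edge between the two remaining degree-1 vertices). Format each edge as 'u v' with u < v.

Answer: 1 2
1 3
1 7
5 7
4 6
4 7

Derivation:
Initial degrees: {1:3, 2:1, 3:1, 4:2, 5:1, 6:1, 7:3}
Step 1: smallest deg-1 vertex = 2, p_1 = 1. Add edge {1,2}. Now deg[2]=0, deg[1]=2.
Step 2: smallest deg-1 vertex = 3, p_2 = 1. Add edge {1,3}. Now deg[3]=0, deg[1]=1.
Step 3: smallest deg-1 vertex = 1, p_3 = 7. Add edge {1,7}. Now deg[1]=0, deg[7]=2.
Step 4: smallest deg-1 vertex = 5, p_4 = 7. Add edge {5,7}. Now deg[5]=0, deg[7]=1.
Step 5: smallest deg-1 vertex = 6, p_5 = 4. Add edge {4,6}. Now deg[6]=0, deg[4]=1.
Final: two remaining deg-1 vertices are 4, 7. Add edge {4,7}.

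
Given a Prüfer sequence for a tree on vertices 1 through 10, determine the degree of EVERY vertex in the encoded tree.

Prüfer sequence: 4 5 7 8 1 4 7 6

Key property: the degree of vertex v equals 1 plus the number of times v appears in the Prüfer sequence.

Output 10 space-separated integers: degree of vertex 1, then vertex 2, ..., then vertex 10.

p_1 = 4: count[4] becomes 1
p_2 = 5: count[5] becomes 1
p_3 = 7: count[7] becomes 1
p_4 = 8: count[8] becomes 1
p_5 = 1: count[1] becomes 1
p_6 = 4: count[4] becomes 2
p_7 = 7: count[7] becomes 2
p_8 = 6: count[6] becomes 1
Degrees (1 + count): deg[1]=1+1=2, deg[2]=1+0=1, deg[3]=1+0=1, deg[4]=1+2=3, deg[5]=1+1=2, deg[6]=1+1=2, deg[7]=1+2=3, deg[8]=1+1=2, deg[9]=1+0=1, deg[10]=1+0=1

Answer: 2 1 1 3 2 2 3 2 1 1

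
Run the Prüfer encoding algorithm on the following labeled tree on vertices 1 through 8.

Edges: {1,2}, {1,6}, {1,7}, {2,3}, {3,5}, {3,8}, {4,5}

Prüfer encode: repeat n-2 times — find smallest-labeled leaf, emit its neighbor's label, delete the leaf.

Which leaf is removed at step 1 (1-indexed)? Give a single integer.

Step 1: current leaves = {4,6,7,8}. Remove leaf 4 (neighbor: 5).

Answer: 4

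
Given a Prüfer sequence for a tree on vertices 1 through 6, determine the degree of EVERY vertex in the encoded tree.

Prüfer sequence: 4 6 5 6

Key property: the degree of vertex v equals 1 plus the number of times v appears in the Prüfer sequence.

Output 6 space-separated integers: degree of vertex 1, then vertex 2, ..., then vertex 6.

Answer: 1 1 1 2 2 3

Derivation:
p_1 = 4: count[4] becomes 1
p_2 = 6: count[6] becomes 1
p_3 = 5: count[5] becomes 1
p_4 = 6: count[6] becomes 2
Degrees (1 + count): deg[1]=1+0=1, deg[2]=1+0=1, deg[3]=1+0=1, deg[4]=1+1=2, deg[5]=1+1=2, deg[6]=1+2=3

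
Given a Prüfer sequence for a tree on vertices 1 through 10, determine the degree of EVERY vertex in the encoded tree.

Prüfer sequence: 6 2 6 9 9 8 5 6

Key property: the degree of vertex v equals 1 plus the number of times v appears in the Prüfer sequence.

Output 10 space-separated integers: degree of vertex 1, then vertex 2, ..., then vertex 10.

p_1 = 6: count[6] becomes 1
p_2 = 2: count[2] becomes 1
p_3 = 6: count[6] becomes 2
p_4 = 9: count[9] becomes 1
p_5 = 9: count[9] becomes 2
p_6 = 8: count[8] becomes 1
p_7 = 5: count[5] becomes 1
p_8 = 6: count[6] becomes 3
Degrees (1 + count): deg[1]=1+0=1, deg[2]=1+1=2, deg[3]=1+0=1, deg[4]=1+0=1, deg[5]=1+1=2, deg[6]=1+3=4, deg[7]=1+0=1, deg[8]=1+1=2, deg[9]=1+2=3, deg[10]=1+0=1

Answer: 1 2 1 1 2 4 1 2 3 1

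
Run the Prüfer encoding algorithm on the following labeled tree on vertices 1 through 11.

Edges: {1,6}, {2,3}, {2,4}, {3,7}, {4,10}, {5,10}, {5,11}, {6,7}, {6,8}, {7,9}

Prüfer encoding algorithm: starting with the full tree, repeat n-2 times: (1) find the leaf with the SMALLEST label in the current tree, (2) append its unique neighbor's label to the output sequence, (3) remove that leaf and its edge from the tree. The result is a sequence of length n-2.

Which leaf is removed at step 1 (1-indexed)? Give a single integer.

Step 1: current leaves = {1,8,9,11}. Remove leaf 1 (neighbor: 6).

Answer: 1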